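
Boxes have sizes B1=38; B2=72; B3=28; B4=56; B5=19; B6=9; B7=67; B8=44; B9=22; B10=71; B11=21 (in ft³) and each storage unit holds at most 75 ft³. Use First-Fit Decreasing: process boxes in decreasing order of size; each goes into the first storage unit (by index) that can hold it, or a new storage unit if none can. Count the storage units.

Sorted descending: 72, 71, 67, 56, 44, 38, 28, 22, 21, 19, 9.
72 ft³ → storage unit 1 (remaining 3 ft³)
71 ft³ → storage unit 2 (remaining 4 ft³)
67 ft³ → storage unit 3 (remaining 8 ft³)
56 ft³ → storage unit 4 (remaining 19 ft³)
44 ft³ → storage unit 5 (remaining 31 ft³)
38 ft³ → storage unit 6 (remaining 37 ft³)
28 ft³ → storage unit 5 (remaining 3 ft³)
22 ft³ → storage unit 6 (remaining 15 ft³)
21 ft³ → storage unit 7 (remaining 54 ft³)
19 ft³ → storage unit 4 (remaining 0 ft³)
9 ft³ → storage unit 6 (remaining 6 ft³)

7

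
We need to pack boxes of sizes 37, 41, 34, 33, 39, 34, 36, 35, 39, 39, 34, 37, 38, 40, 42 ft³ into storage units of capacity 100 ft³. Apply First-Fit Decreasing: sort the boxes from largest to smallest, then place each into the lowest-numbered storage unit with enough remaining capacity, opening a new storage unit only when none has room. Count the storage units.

Sorted descending: 42, 41, 40, 39, 39, 39, 38, 37, 37, 36, 35, 34, 34, 34, 33.
storage unit 1: place 42 ft³, 58 ft³ left
storage unit 1: place 41 ft³, 17 ft³ left
storage unit 2: place 40 ft³, 60 ft³ left
storage unit 2: place 39 ft³, 21 ft³ left
storage unit 3: place 39 ft³, 61 ft³ left
storage unit 3: place 39 ft³, 22 ft³ left
storage unit 4: place 38 ft³, 62 ft³ left
storage unit 4: place 37 ft³, 25 ft³ left
storage unit 5: place 37 ft³, 63 ft³ left
storage unit 5: place 36 ft³, 27 ft³ left
storage unit 6: place 35 ft³, 65 ft³ left
storage unit 6: place 34 ft³, 31 ft³ left
storage unit 7: place 34 ft³, 66 ft³ left
storage unit 7: place 34 ft³, 32 ft³ left
storage unit 8: place 33 ft³, 67 ft³ left
Final storage units: [42,41] [40,39] [39,39] [38,37] [37,36] [35,34] [34,34] [33].

8 storage units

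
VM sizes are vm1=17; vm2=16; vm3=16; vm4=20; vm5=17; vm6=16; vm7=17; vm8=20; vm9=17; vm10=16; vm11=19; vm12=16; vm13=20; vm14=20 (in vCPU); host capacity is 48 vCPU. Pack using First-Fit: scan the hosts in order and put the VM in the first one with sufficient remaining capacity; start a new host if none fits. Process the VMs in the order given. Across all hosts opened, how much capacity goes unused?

host 1: place vm1 (17 vCPU), 31 vCPU left
host 1: place vm2 (16 vCPU), 15 vCPU left
host 2: place vm3 (16 vCPU), 32 vCPU left
host 2: place vm4 (20 vCPU), 12 vCPU left
host 3: place vm5 (17 vCPU), 31 vCPU left
host 3: place vm6 (16 vCPU), 15 vCPU left
host 4: place vm7 (17 vCPU), 31 vCPU left
host 4: place vm8 (20 vCPU), 11 vCPU left
host 5: place vm9 (17 vCPU), 31 vCPU left
host 5: place vm10 (16 vCPU), 15 vCPU left
host 6: place vm11 (19 vCPU), 29 vCPU left
host 6: place vm12 (16 vCPU), 13 vCPU left
host 7: place vm13 (20 vCPU), 28 vCPU left
host 7: place vm14 (20 vCPU), 8 vCPU left
7 hosts × 48 vCPU = 336 vCPU; used 247 vCPU; unused 89 vCPU.

89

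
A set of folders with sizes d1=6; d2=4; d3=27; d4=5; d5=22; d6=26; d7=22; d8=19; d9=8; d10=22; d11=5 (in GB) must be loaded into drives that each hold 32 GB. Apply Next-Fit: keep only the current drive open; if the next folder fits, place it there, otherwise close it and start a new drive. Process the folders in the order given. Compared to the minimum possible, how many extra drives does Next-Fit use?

1

Next-Fit: [6,4] [27,5] [22] [26] [22] [19,8] [22,5] → 7 drives.
Total size 166 GB; any packing needs at least ⌈166/32⌉ = 6 drives.
An optimal packing achieves that bound: [27,5] [26,6] [22,8] [22,5,4] [22] [19] → 6 drives.
Excess: 7 − 6 = 1.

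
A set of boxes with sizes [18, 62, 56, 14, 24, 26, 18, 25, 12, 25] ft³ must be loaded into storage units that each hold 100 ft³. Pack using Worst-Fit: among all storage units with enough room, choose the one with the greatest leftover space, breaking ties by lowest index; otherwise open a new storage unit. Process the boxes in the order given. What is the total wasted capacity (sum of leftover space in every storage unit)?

18 ft³ → storage unit 1 (remaining 82 ft³)
62 ft³ → storage unit 1 (remaining 20 ft³)
56 ft³ → storage unit 2 (remaining 44 ft³)
14 ft³ → storage unit 2 (remaining 30 ft³)
24 ft³ → storage unit 2 (remaining 6 ft³)
26 ft³ → storage unit 3 (remaining 74 ft³)
18 ft³ → storage unit 3 (remaining 56 ft³)
25 ft³ → storage unit 3 (remaining 31 ft³)
12 ft³ → storage unit 3 (remaining 19 ft³)
25 ft³ → storage unit 4 (remaining 75 ft³)
4 storage units × 100 ft³ = 400 ft³; used 280 ft³; unused 120 ft³.

120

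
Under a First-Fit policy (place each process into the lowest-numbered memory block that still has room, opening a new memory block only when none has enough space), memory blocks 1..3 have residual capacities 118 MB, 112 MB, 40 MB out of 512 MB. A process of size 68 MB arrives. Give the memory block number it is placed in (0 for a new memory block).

Memory blocks with room: memory block 1 (118 MB), memory block 2 (112 MB).
The first with room is memory block 1.

1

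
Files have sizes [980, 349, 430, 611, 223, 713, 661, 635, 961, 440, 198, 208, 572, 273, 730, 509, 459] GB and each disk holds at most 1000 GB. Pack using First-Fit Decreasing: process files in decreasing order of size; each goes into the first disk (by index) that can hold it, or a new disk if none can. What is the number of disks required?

10

Sorted descending: 980, 961, 730, 713, 661, 635, 611, 572, 509, 459, 440, 430, 349, 273, 223, 208, 198.
980 GB → disk 1 (remaining 20 GB)
961 GB → disk 2 (remaining 39 GB)
730 GB → disk 3 (remaining 270 GB)
713 GB → disk 4 (remaining 287 GB)
661 GB → disk 5 (remaining 339 GB)
635 GB → disk 6 (remaining 365 GB)
611 GB → disk 7 (remaining 389 GB)
572 GB → disk 8 (remaining 428 GB)
509 GB → disk 9 (remaining 491 GB)
459 GB → disk 9 (remaining 32 GB)
440 GB → disk 10 (remaining 560 GB)
430 GB → disk 10 (remaining 130 GB)
349 GB → disk 6 (remaining 16 GB)
273 GB → disk 4 (remaining 14 GB)
223 GB → disk 3 (remaining 47 GB)
208 GB → disk 5 (remaining 131 GB)
198 GB → disk 7 (remaining 191 GB)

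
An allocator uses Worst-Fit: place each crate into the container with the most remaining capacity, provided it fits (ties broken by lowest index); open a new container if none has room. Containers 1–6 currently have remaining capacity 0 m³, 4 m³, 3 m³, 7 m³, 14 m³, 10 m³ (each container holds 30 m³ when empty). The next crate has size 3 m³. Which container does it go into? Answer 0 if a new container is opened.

Containers with room: container 2 (4 m³), container 3 (3 m³), container 4 (7 m³), container 5 (14 m³), container 6 (10 m³).
Most room is container 5 with 14 m³ free.

5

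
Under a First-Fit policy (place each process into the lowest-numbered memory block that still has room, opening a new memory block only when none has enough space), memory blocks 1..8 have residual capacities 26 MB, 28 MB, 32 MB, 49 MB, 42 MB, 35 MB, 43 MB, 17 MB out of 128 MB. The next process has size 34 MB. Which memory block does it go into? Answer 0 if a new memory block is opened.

Memory blocks with room: memory block 4 (49 MB), memory block 5 (42 MB), memory block 6 (35 MB), memory block 7 (43 MB).
The first with room is memory block 4.

4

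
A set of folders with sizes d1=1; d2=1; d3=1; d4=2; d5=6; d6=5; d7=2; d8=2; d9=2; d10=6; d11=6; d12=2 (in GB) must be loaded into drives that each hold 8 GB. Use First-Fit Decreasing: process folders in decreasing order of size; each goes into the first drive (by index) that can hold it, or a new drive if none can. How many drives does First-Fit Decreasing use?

Sorted descending: 6, 6, 6, 5, 2, 2, 2, 2, 2, 1, 1, 1.
drive 1: place 6 GB, 2 GB left
drive 2: place 6 GB, 2 GB left
drive 3: place 6 GB, 2 GB left
drive 4: place 5 GB, 3 GB left
drive 1: place 2 GB, 0 GB left
drive 2: place 2 GB, 0 GB left
drive 3: place 2 GB, 0 GB left
drive 4: place 2 GB, 1 GB left
drive 5: place 2 GB, 6 GB left
drive 4: place 1 GB, 0 GB left
drive 5: place 1 GB, 5 GB left
drive 5: place 1 GB, 4 GB left

5 drives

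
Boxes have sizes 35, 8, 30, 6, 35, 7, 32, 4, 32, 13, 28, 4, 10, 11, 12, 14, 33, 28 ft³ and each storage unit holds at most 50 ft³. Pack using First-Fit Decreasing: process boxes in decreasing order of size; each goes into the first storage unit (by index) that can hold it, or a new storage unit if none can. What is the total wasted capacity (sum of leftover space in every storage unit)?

58

Sorted descending: 35, 35, 33, 32, 32, 30, 28, 28, 14, 13, 12, 11, 10, 8, 7, 6, 4, 4.
storage unit 1: place 35 ft³, 15 ft³ left
storage unit 2: place 35 ft³, 15 ft³ left
storage unit 3: place 33 ft³, 17 ft³ left
storage unit 4: place 32 ft³, 18 ft³ left
storage unit 5: place 32 ft³, 18 ft³ left
storage unit 6: place 30 ft³, 20 ft³ left
storage unit 7: place 28 ft³, 22 ft³ left
storage unit 8: place 28 ft³, 22 ft³ left
storage unit 1: place 14 ft³, 1 ft³ left
storage unit 2: place 13 ft³, 2 ft³ left
storage unit 3: place 12 ft³, 5 ft³ left
storage unit 4: place 11 ft³, 7 ft³ left
storage unit 5: place 10 ft³, 8 ft³ left
storage unit 5: place 8 ft³, 0 ft³ left
storage unit 4: place 7 ft³, 0 ft³ left
storage unit 6: place 6 ft³, 14 ft³ left
storage unit 3: place 4 ft³, 1 ft³ left
storage unit 6: place 4 ft³, 10 ft³ left
8 storage units × 50 ft³ = 400 ft³; used 342 ft³; unused 58 ft³.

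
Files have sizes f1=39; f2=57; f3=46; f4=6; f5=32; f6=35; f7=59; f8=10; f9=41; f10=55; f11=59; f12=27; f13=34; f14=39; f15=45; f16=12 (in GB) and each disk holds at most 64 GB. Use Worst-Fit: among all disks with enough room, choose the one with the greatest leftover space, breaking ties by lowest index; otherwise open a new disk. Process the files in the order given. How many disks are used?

f1 (39 GB) → disk 1 (remaining 25 GB)
f2 (57 GB) → disk 2 (remaining 7 GB)
f3 (46 GB) → disk 3 (remaining 18 GB)
f4 (6 GB) → disk 1 (remaining 19 GB)
f5 (32 GB) → disk 4 (remaining 32 GB)
f6 (35 GB) → disk 5 (remaining 29 GB)
f7 (59 GB) → disk 6 (remaining 5 GB)
f8 (10 GB) → disk 4 (remaining 22 GB)
f9 (41 GB) → disk 7 (remaining 23 GB)
f10 (55 GB) → disk 8 (remaining 9 GB)
f11 (59 GB) → disk 9 (remaining 5 GB)
f12 (27 GB) → disk 5 (remaining 2 GB)
f13 (34 GB) → disk 10 (remaining 30 GB)
f14 (39 GB) → disk 11 (remaining 25 GB)
f15 (45 GB) → disk 12 (remaining 19 GB)
f16 (12 GB) → disk 10 (remaining 18 GB)
Final disks: [39,6] [57] [46] [32,10] [35,27] [59] [41] [55] [59] [34,12] [39] [45].

12 disks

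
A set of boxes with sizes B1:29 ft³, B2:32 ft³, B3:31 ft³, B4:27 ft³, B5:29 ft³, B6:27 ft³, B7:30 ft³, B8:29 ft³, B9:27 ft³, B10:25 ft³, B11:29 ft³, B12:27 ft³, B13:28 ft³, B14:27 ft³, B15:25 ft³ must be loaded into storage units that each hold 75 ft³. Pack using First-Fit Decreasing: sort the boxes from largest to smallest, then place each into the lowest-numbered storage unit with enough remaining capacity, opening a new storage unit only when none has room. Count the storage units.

Sorted descending: 32, 31, 30, 29, 29, 29, 29, 28, 27, 27, 27, 27, 27, 25, 25.
32 ft³ → storage unit 1 (remaining 43 ft³)
31 ft³ → storage unit 1 (remaining 12 ft³)
30 ft³ → storage unit 2 (remaining 45 ft³)
29 ft³ → storage unit 2 (remaining 16 ft³)
29 ft³ → storage unit 3 (remaining 46 ft³)
29 ft³ → storage unit 3 (remaining 17 ft³)
29 ft³ → storage unit 4 (remaining 46 ft³)
28 ft³ → storage unit 4 (remaining 18 ft³)
27 ft³ → storage unit 5 (remaining 48 ft³)
27 ft³ → storage unit 5 (remaining 21 ft³)
27 ft³ → storage unit 6 (remaining 48 ft³)
27 ft³ → storage unit 6 (remaining 21 ft³)
27 ft³ → storage unit 7 (remaining 48 ft³)
25 ft³ → storage unit 7 (remaining 23 ft³)
25 ft³ → storage unit 8 (remaining 50 ft³)
Final storage units: [32,31] [30,29] [29,29] [29,28] [27,27] [27,27] [27,25] [25].

8 storage units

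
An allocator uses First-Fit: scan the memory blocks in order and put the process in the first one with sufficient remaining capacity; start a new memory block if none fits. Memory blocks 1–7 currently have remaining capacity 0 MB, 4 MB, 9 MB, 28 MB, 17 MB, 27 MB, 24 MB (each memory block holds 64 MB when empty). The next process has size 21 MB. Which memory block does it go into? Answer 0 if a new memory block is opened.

4

Memory blocks with room: memory block 4 (28 MB), memory block 6 (27 MB), memory block 7 (24 MB).
The first with room is memory block 4.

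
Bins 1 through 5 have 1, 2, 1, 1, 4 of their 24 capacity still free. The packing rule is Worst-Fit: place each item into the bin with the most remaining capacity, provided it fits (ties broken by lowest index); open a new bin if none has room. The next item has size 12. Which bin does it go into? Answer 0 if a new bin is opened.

No bin has ≥ 12 free, so a new bin is opened.

0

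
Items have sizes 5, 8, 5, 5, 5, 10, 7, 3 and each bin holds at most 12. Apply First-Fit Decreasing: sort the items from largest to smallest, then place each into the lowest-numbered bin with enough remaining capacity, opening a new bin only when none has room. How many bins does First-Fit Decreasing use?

5

Sorted descending: 10, 8, 7, 5, 5, 5, 5, 3.
bin 1: place 10, 2 left
bin 2: place 8, 4 left
bin 3: place 7, 5 left
bin 3: place 5, 0 left
bin 4: place 5, 7 left
bin 4: place 5, 2 left
bin 5: place 5, 7 left
bin 2: place 3, 1 left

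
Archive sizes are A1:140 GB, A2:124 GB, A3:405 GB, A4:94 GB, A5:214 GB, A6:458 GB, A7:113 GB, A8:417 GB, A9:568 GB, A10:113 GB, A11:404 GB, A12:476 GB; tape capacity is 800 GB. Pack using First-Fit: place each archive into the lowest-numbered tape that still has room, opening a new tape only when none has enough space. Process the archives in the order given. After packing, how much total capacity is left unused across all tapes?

A1 (140 GB) → tape 1 (remaining 660 GB)
A2 (124 GB) → tape 1 (remaining 536 GB)
A3 (405 GB) → tape 1 (remaining 131 GB)
A4 (94 GB) → tape 1 (remaining 37 GB)
A5 (214 GB) → tape 2 (remaining 586 GB)
A6 (458 GB) → tape 2 (remaining 128 GB)
A7 (113 GB) → tape 2 (remaining 15 GB)
A8 (417 GB) → tape 3 (remaining 383 GB)
A9 (568 GB) → tape 4 (remaining 232 GB)
A10 (113 GB) → tape 3 (remaining 270 GB)
A11 (404 GB) → tape 5 (remaining 396 GB)
A12 (476 GB) → tape 6 (remaining 324 GB)
6 tapes × 800 GB = 4800 GB; used 3526 GB; unused 1274 GB.

1274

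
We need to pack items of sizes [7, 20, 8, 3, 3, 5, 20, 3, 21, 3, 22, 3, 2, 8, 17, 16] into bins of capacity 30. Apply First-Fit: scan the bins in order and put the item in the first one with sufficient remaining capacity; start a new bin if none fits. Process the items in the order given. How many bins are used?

7

Put 7 in bin 1; 23 remain.
Put 20 in bin 1; 3 remain.
Put 8 in bin 2; 22 remain.
Put 3 in bin 1; 0 remain.
Put 3 in bin 2; 19 remain.
Put 5 in bin 2; 14 remain.
Put 20 in bin 3; 10 remain.
Put 3 in bin 2; 11 remain.
Put 21 in bin 4; 9 remain.
Put 3 in bin 2; 8 remain.
Put 22 in bin 5; 8 remain.
Put 3 in bin 2; 5 remain.
Put 2 in bin 2; 3 remain.
Put 8 in bin 3; 2 remain.
Put 17 in bin 6; 13 remain.
Put 16 in bin 7; 14 remain.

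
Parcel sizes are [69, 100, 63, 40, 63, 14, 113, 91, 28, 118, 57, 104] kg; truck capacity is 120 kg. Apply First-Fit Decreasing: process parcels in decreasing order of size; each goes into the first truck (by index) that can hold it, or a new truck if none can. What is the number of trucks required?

Sorted descending: 118, 113, 104, 100, 91, 69, 63, 63, 57, 40, 28, 14.
118 kg → truck 1 (remaining 2 kg)
113 kg → truck 2 (remaining 7 kg)
104 kg → truck 3 (remaining 16 kg)
100 kg → truck 4 (remaining 20 kg)
91 kg → truck 5 (remaining 29 kg)
69 kg → truck 6 (remaining 51 kg)
63 kg → truck 7 (remaining 57 kg)
63 kg → truck 8 (remaining 57 kg)
57 kg → truck 7 (remaining 0 kg)
40 kg → truck 6 (remaining 11 kg)
28 kg → truck 5 (remaining 1 kg)
14 kg → truck 3 (remaining 2 kg)

8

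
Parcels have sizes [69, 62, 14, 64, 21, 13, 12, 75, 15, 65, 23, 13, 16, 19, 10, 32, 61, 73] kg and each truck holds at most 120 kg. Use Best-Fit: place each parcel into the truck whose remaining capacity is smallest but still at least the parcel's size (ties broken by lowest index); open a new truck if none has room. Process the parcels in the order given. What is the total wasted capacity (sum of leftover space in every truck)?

183

truck 1: place 69 kg, 51 kg left
truck 2: place 62 kg, 58 kg left
truck 1: place 14 kg, 37 kg left
truck 3: place 64 kg, 56 kg left
truck 1: place 21 kg, 16 kg left
truck 1: place 13 kg, 3 kg left
truck 3: place 12 kg, 44 kg left
truck 4: place 75 kg, 45 kg left
truck 3: place 15 kg, 29 kg left
truck 5: place 65 kg, 55 kg left
truck 3: place 23 kg, 6 kg left
truck 4: place 13 kg, 32 kg left
truck 4: place 16 kg, 16 kg left
truck 5: place 19 kg, 36 kg left
truck 4: place 10 kg, 6 kg left
truck 5: place 32 kg, 4 kg left
truck 6: place 61 kg, 59 kg left
truck 7: place 73 kg, 47 kg left
7 trucks × 120 kg = 840 kg; used 657 kg; unused 183 kg.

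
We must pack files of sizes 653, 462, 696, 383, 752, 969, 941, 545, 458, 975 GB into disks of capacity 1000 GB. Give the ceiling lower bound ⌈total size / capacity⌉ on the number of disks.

7

Total size = 653 + 462 + 696 + 383 + 752 + 969 + 941 + 545 + 458 + 975 = 6834 GB.
⌈6834 / 1000⌉ = 7.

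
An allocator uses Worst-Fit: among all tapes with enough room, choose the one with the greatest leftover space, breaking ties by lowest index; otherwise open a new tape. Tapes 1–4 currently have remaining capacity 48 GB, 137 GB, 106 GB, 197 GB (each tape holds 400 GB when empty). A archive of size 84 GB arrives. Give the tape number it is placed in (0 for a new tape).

4

Tapes with room: tape 2 (137 GB), tape 3 (106 GB), tape 4 (197 GB).
Most room is tape 4 with 197 GB free.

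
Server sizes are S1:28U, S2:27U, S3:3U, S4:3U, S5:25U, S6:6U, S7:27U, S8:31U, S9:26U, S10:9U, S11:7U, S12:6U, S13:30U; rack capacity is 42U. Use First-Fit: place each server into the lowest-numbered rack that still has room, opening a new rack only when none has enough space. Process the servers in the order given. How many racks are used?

7

S1 (28U) → rack 1 (remaining 14U)
S2 (27U) → rack 2 (remaining 15U)
S3 (3U) → rack 1 (remaining 11U)
S4 (3U) → rack 1 (remaining 8U)
S5 (25U) → rack 3 (remaining 17U)
S6 (6U) → rack 1 (remaining 2U)
S7 (27U) → rack 4 (remaining 15U)
S8 (31U) → rack 5 (remaining 11U)
S9 (26U) → rack 6 (remaining 16U)
S10 (9U) → rack 2 (remaining 6U)
S11 (7U) → rack 3 (remaining 10U)
S12 (6U) → rack 2 (remaining 0U)
S13 (30U) → rack 7 (remaining 12U)
Final racks: [28,3,3,6] [27,9,6] [25,7] [27] [31] [26] [30].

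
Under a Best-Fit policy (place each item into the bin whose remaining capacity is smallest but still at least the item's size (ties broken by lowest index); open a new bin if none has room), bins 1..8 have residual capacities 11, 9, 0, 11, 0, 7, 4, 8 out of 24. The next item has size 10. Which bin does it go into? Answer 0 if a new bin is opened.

1

Bins with room: bin 1 (11), bin 4 (11).
Tightest fit is bin 1 with 11 free.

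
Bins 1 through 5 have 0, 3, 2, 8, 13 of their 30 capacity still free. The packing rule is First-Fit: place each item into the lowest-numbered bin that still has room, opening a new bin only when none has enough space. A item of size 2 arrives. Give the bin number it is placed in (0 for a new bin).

2

Bins with room: bin 2 (3), bin 3 (2), bin 4 (8), bin 5 (13).
The first with room is bin 2.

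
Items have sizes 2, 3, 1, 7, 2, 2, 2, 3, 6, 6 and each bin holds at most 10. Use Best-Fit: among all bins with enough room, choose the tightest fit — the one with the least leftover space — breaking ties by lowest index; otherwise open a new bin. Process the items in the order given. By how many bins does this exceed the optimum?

Best-Fit: [2,3,1,2,2] [7,2] [3,6] [6] → 4 bins.
Total size 34; any packing needs at least ⌈34/10⌉ = 4 bins.
So 4 is already optimal.

0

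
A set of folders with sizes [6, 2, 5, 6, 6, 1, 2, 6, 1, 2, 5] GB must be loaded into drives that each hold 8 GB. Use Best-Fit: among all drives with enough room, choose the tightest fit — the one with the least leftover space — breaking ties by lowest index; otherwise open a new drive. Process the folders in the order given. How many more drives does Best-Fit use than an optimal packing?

Best-Fit: [6,2] [5] [6,1,1] [6,2] [6,2] [5] → 6 drives.
Total size 42 GB; any packing needs at least ⌈42/8⌉ = 6 drives.
So 6 is already optimal.

0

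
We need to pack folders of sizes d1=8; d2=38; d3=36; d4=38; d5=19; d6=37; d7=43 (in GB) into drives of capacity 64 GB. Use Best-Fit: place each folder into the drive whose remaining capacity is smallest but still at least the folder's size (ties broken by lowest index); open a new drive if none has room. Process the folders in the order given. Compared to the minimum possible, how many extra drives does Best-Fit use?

0

Best-Fit: [8,38] [36] [38,19] [37] [43] → 5 drives.
5 folders exceed 32 GB (half the capacity), and no two of those can share a drive, so at least 5 drives are needed.
So 5 is already optimal.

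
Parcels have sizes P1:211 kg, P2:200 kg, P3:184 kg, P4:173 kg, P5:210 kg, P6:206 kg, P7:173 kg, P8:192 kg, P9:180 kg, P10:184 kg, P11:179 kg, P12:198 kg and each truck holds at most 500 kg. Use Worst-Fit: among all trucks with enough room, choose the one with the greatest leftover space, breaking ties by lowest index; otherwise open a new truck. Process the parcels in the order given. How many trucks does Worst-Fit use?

Put P1 (211 kg) in truck 1; 289 kg remain.
Put P2 (200 kg) in truck 1; 89 kg remain.
Put P3 (184 kg) in truck 2; 316 kg remain.
Put P4 (173 kg) in truck 2; 143 kg remain.
Put P5 (210 kg) in truck 3; 290 kg remain.
Put P6 (206 kg) in truck 3; 84 kg remain.
Put P7 (173 kg) in truck 4; 327 kg remain.
Put P8 (192 kg) in truck 4; 135 kg remain.
Put P9 (180 kg) in truck 5; 320 kg remain.
Put P10 (184 kg) in truck 5; 136 kg remain.
Put P11 (179 kg) in truck 6; 321 kg remain.
Put P12 (198 kg) in truck 6; 123 kg remain.

6 trucks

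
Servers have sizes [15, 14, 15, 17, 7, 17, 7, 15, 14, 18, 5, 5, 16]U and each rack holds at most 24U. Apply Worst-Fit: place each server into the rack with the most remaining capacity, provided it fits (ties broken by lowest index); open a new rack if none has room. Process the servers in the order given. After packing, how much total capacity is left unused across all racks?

51

Put 15U in rack 1; 9U remain.
Put 14U in rack 2; 10U remain.
Put 15U in rack 3; 9U remain.
Put 17U in rack 4; 7U remain.
Put 7U in rack 2; 3U remain.
Put 17U in rack 5; 7U remain.
Put 7U in rack 1; 2U remain.
Put 15U in rack 6; 9U remain.
Put 14U in rack 7; 10U remain.
Put 18U in rack 8; 6U remain.
Put 5U in rack 7; 5U remain.
Put 5U in rack 3; 4U remain.
Put 16U in rack 9; 8U remain.
9 racks × 24U = 216U; used 165U; unused 51U.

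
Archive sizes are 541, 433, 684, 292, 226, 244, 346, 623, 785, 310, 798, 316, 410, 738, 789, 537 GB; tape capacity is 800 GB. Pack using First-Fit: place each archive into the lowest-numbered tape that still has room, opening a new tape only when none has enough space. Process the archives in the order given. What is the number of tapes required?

tape 1: place 541 GB, 259 GB left
tape 2: place 433 GB, 367 GB left
tape 3: place 684 GB, 116 GB left
tape 2: place 292 GB, 75 GB left
tape 1: place 226 GB, 33 GB left
tape 4: place 244 GB, 556 GB left
tape 4: place 346 GB, 210 GB left
tape 5: place 623 GB, 177 GB left
tape 6: place 785 GB, 15 GB left
tape 7: place 310 GB, 490 GB left
tape 8: place 798 GB, 2 GB left
tape 7: place 316 GB, 174 GB left
tape 9: place 410 GB, 390 GB left
tape 10: place 738 GB, 62 GB left
tape 11: place 789 GB, 11 GB left
tape 12: place 537 GB, 263 GB left

12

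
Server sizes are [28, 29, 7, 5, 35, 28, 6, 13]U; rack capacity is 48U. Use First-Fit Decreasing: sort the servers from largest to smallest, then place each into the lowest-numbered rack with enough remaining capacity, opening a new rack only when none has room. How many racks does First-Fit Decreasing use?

4 racks

Sorted descending: 35, 29, 28, 28, 13, 7, 6, 5.
Put 35U in rack 1; 13U remain.
Put 29U in rack 2; 19U remain.
Put 28U in rack 3; 20U remain.
Put 28U in rack 4; 20U remain.
Put 13U in rack 1; 0U remain.
Put 7U in rack 2; 12U remain.
Put 6U in rack 2; 6U remain.
Put 5U in rack 2; 1U remain.
Final racks: [35,13] [29,7,6,5] [28] [28].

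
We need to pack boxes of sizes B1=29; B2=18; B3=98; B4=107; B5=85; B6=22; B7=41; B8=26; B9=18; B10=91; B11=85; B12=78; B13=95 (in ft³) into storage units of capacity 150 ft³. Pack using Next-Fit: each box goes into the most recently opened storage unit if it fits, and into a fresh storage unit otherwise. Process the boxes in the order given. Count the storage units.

7

Put B1 (29 ft³) in storage unit 1; 121 ft³ remain.
Put B2 (18 ft³) in storage unit 1; 103 ft³ remain.
Put B3 (98 ft³) in storage unit 1; 5 ft³ remain.
Put B4 (107 ft³) in storage unit 2; 43 ft³ remain.
Put B5 (85 ft³) in storage unit 3; 65 ft³ remain.
Put B6 (22 ft³) in storage unit 3; 43 ft³ remain.
Put B7 (41 ft³) in storage unit 3; 2 ft³ remain.
Put B8 (26 ft³) in storage unit 4; 124 ft³ remain.
Put B9 (18 ft³) in storage unit 4; 106 ft³ remain.
Put B10 (91 ft³) in storage unit 4; 15 ft³ remain.
Put B11 (85 ft³) in storage unit 5; 65 ft³ remain.
Put B12 (78 ft³) in storage unit 6; 72 ft³ remain.
Put B13 (95 ft³) in storage unit 7; 55 ft³ remain.
Final storage units: [29,18,98] [107] [85,22,41] [26,18,91] [85] [78] [95].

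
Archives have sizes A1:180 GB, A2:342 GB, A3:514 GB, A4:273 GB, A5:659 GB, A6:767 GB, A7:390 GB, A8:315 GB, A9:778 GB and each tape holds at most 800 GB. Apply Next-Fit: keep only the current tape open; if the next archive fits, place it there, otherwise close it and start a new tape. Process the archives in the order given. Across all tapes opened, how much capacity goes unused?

tape 1: place A1 (180 GB), 620 GB left
tape 1: place A2 (342 GB), 278 GB left
tape 2: place A3 (514 GB), 286 GB left
tape 2: place A4 (273 GB), 13 GB left
tape 3: place A5 (659 GB), 141 GB left
tape 4: place A6 (767 GB), 33 GB left
tape 5: place A7 (390 GB), 410 GB left
tape 5: place A8 (315 GB), 95 GB left
tape 6: place A9 (778 GB), 22 GB left
6 tapes × 800 GB = 4800 GB; used 4218 GB; unused 582 GB.

582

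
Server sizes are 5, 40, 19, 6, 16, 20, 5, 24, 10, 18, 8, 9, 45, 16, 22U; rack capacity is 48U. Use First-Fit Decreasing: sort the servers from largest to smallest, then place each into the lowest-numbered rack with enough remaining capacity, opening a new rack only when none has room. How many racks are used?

Sorted descending: 45, 40, 24, 22, 20, 19, 18, 16, 16, 10, 9, 8, 6, 5, 5.
Put 45U in rack 1; 3U remain.
Put 40U in rack 2; 8U remain.
Put 24U in rack 3; 24U remain.
Put 22U in rack 3; 2U remain.
Put 20U in rack 4; 28U remain.
Put 19U in rack 4; 9U remain.
Put 18U in rack 5; 30U remain.
Put 16U in rack 5; 14U remain.
Put 16U in rack 6; 32U remain.
Put 10U in rack 5; 4U remain.
Put 9U in rack 4; 0U remain.
Put 8U in rack 2; 0U remain.
Put 6U in rack 6; 26U remain.
Put 5U in rack 6; 21U remain.
Put 5U in rack 6; 16U remain.

6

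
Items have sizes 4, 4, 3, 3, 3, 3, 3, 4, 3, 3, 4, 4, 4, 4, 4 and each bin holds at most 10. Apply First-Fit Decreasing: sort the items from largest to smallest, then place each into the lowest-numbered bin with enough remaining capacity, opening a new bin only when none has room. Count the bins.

7

Sorted descending: 4, 4, 4, 4, 4, 4, 4, 4, 3, 3, 3, 3, 3, 3, 3.
Put 4 in bin 1; 6 remain.
Put 4 in bin 1; 2 remain.
Put 4 in bin 2; 6 remain.
Put 4 in bin 2; 2 remain.
Put 4 in bin 3; 6 remain.
Put 4 in bin 3; 2 remain.
Put 4 in bin 4; 6 remain.
Put 4 in bin 4; 2 remain.
Put 3 in bin 5; 7 remain.
Put 3 in bin 5; 4 remain.
Put 3 in bin 5; 1 remain.
Put 3 in bin 6; 7 remain.
Put 3 in bin 6; 4 remain.
Put 3 in bin 6; 1 remain.
Put 3 in bin 7; 7 remain.
Final bins: [4,4] [4,4] [4,4] [4,4] [3,3,3] [3,3,3] [3].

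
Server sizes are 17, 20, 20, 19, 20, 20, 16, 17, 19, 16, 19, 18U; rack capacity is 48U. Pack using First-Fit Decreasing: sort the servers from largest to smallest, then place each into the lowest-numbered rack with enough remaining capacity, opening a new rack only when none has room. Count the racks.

6

Sorted descending: 20, 20, 20, 20, 19, 19, 19, 18, 17, 17, 16, 16.
rack 1: place 20U, 28U left
rack 1: place 20U, 8U left
rack 2: place 20U, 28U left
rack 2: place 20U, 8U left
rack 3: place 19U, 29U left
rack 3: place 19U, 10U left
rack 4: place 19U, 29U left
rack 4: place 18U, 11U left
rack 5: place 17U, 31U left
rack 5: place 17U, 14U left
rack 6: place 16U, 32U left
rack 6: place 16U, 16U left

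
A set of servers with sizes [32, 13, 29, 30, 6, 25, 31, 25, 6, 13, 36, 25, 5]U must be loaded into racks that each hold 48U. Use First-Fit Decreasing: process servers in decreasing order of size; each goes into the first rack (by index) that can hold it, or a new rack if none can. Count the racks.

Sorted descending: 36, 32, 31, 30, 29, 25, 25, 25, 13, 13, 6, 6, 5.
Put 36U in rack 1; 12U remain.
Put 32U in rack 2; 16U remain.
Put 31U in rack 3; 17U remain.
Put 30U in rack 4; 18U remain.
Put 29U in rack 5; 19U remain.
Put 25U in rack 6; 23U remain.
Put 25U in rack 7; 23U remain.
Put 25U in rack 8; 23U remain.
Put 13U in rack 2; 3U remain.
Put 13U in rack 3; 4U remain.
Put 6U in rack 1; 6U remain.
Put 6U in rack 1; 0U remain.
Put 5U in rack 4; 13U remain.

8 racks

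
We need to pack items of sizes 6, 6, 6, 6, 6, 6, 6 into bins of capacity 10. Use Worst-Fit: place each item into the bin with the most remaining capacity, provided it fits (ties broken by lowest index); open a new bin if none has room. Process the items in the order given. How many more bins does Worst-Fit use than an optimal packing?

Worst-Fit: [6] [6] [6] [6] [6] [6] [6] → 7 bins.
7 items exceed 5 (half the capacity), and no two of those can share a bin, so at least 7 bins are needed.
So 7 is already optimal.

0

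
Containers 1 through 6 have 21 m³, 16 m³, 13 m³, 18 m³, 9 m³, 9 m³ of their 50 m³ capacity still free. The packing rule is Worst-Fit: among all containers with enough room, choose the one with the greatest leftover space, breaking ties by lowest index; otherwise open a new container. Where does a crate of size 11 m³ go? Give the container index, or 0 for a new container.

Containers with room: container 1 (21 m³), container 2 (16 m³), container 3 (13 m³), container 4 (18 m³).
Most room is container 1 with 21 m³ free.

1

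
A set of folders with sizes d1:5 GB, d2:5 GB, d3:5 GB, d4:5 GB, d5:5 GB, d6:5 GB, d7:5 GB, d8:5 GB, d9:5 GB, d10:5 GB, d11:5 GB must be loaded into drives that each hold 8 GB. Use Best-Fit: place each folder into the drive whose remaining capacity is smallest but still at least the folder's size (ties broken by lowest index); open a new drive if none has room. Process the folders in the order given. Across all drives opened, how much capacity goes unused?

33

Put d1 (5 GB) in drive 1; 3 GB remain.
Put d2 (5 GB) in drive 2; 3 GB remain.
Put d3 (5 GB) in drive 3; 3 GB remain.
Put d4 (5 GB) in drive 4; 3 GB remain.
Put d5 (5 GB) in drive 5; 3 GB remain.
Put d6 (5 GB) in drive 6; 3 GB remain.
Put d7 (5 GB) in drive 7; 3 GB remain.
Put d8 (5 GB) in drive 8; 3 GB remain.
Put d9 (5 GB) in drive 9; 3 GB remain.
Put d10 (5 GB) in drive 10; 3 GB remain.
Put d11 (5 GB) in drive 11; 3 GB remain.
11 drives × 8 GB = 88 GB; used 55 GB; unused 33 GB.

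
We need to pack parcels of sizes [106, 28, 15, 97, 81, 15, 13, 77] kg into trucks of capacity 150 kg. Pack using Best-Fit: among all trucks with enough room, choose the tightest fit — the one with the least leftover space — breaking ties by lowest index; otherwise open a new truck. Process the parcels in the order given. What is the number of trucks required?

106 kg → truck 1 (remaining 44 kg)
28 kg → truck 1 (remaining 16 kg)
15 kg → truck 1 (remaining 1 kg)
97 kg → truck 2 (remaining 53 kg)
81 kg → truck 3 (remaining 69 kg)
15 kg → truck 2 (remaining 38 kg)
13 kg → truck 2 (remaining 25 kg)
77 kg → truck 4 (remaining 73 kg)
Final trucks: [106,28,15] [97,15,13] [81] [77].

4 trucks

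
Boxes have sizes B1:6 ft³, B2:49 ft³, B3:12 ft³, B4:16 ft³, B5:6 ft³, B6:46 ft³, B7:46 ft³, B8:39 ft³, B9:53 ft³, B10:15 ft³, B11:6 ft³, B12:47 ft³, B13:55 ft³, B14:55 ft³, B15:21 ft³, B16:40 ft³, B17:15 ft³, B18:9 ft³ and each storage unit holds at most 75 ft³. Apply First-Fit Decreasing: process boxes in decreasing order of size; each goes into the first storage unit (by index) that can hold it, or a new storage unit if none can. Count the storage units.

9

Sorted descending: 55, 55, 53, 49, 47, 46, 46, 40, 39, 21, 16, 15, 15, 12, 9, 6, 6, 6.
storage unit 1: place 55 ft³, 20 ft³ left
storage unit 2: place 55 ft³, 20 ft³ left
storage unit 3: place 53 ft³, 22 ft³ left
storage unit 4: place 49 ft³, 26 ft³ left
storage unit 5: place 47 ft³, 28 ft³ left
storage unit 6: place 46 ft³, 29 ft³ left
storage unit 7: place 46 ft³, 29 ft³ left
storage unit 8: place 40 ft³, 35 ft³ left
storage unit 9: place 39 ft³, 36 ft³ left
storage unit 3: place 21 ft³, 1 ft³ left
storage unit 1: place 16 ft³, 4 ft³ left
storage unit 2: place 15 ft³, 5 ft³ left
storage unit 4: place 15 ft³, 11 ft³ left
storage unit 5: place 12 ft³, 16 ft³ left
storage unit 4: place 9 ft³, 2 ft³ left
storage unit 5: place 6 ft³, 10 ft³ left
storage unit 5: place 6 ft³, 4 ft³ left
storage unit 6: place 6 ft³, 23 ft³ left
Final storage units: [55,16] [55,15] [53,21] [49,15,9] [47,12,6,6] [46,6] [46] [40] [39].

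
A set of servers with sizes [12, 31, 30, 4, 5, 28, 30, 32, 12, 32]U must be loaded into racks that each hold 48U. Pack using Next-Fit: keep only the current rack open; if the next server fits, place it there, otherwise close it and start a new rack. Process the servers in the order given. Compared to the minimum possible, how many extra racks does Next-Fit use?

Next-Fit: [12,31] [30,4,5] [28] [30] [32,12] [32] → 6 racks.
6 servers exceed 24U (half the capacity), and no two of those can share a rack, so at least 6 racks are needed.
So 6 is already optimal.

0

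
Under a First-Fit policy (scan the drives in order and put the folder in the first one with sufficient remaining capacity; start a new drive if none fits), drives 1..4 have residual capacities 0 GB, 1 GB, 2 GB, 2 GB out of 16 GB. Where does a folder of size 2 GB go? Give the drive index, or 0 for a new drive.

Drives with room: drive 3 (2 GB), drive 4 (2 GB).
The first with room is drive 3.

3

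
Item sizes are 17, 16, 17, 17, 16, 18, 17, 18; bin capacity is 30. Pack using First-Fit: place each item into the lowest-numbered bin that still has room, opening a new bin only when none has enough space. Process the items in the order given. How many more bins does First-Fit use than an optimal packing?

0

First-Fit: [17] [16] [17] [17] [16] [18] [17] [18] → 8 bins.
8 items exceed 15 (half the capacity), and no two of those can share a bin, so at least 8 bins are needed.
So 8 is already optimal.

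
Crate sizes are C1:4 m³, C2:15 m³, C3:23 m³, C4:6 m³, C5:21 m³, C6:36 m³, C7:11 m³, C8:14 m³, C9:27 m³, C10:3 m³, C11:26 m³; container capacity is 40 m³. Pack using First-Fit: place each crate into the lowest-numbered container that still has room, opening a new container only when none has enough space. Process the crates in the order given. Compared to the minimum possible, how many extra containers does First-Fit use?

First-Fit: [4,15,6,11,3] [23,14] [21] [36] [27] [26] → 6 containers.
Total size 186 m³; any packing needs at least ⌈186/40⌉ = 5 containers.
An optimal packing achieves that bound: [36,4] [27,11] [26,14] [23,15] [21,6,3] → 5 containers.
Excess: 6 − 5 = 1.

1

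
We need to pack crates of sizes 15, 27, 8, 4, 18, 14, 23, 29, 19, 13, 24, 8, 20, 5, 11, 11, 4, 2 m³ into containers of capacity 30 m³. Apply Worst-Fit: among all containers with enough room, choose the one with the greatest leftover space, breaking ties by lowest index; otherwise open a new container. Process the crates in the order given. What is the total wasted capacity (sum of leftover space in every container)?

Put 15 m³ in container 1; 15 m³ remain.
Put 27 m³ in container 2; 3 m³ remain.
Put 8 m³ in container 1; 7 m³ remain.
Put 4 m³ in container 1; 3 m³ remain.
Put 18 m³ in container 3; 12 m³ remain.
Put 14 m³ in container 4; 16 m³ remain.
Put 23 m³ in container 5; 7 m³ remain.
Put 29 m³ in container 6; 1 m³ remain.
Put 19 m³ in container 7; 11 m³ remain.
Put 13 m³ in container 4; 3 m³ remain.
Put 24 m³ in container 8; 6 m³ remain.
Put 8 m³ in container 3; 4 m³ remain.
Put 20 m³ in container 9; 10 m³ remain.
Put 5 m³ in container 7; 6 m³ remain.
Put 11 m³ in container 10; 19 m³ remain.
Put 11 m³ in container 10; 8 m³ remain.
Put 4 m³ in container 9; 6 m³ remain.
Put 2 m³ in container 10; 6 m³ remain.
10 containers × 30 m³ = 300 m³; used 255 m³; unused 45 m³.

45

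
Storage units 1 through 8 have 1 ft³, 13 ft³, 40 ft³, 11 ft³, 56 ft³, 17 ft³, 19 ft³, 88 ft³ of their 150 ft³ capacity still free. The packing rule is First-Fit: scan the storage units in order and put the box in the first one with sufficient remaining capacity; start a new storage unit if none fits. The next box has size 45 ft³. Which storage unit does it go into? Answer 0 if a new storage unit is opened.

5

Storage units with room: storage unit 5 (56 ft³), storage unit 8 (88 ft³).
The first with room is storage unit 5.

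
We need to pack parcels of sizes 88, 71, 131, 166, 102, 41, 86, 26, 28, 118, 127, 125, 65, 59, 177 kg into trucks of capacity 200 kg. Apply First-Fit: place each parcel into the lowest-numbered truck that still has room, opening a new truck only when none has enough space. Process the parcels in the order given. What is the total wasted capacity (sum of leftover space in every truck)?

190

Put 88 kg in truck 1; 112 kg remain.
Put 71 kg in truck 1; 41 kg remain.
Put 131 kg in truck 2; 69 kg remain.
Put 166 kg in truck 3; 34 kg remain.
Put 102 kg in truck 4; 98 kg remain.
Put 41 kg in truck 1; 0 kg remain.
Put 86 kg in truck 4; 12 kg remain.
Put 26 kg in truck 2; 43 kg remain.
Put 28 kg in truck 2; 15 kg remain.
Put 118 kg in truck 5; 82 kg remain.
Put 127 kg in truck 6; 73 kg remain.
Put 125 kg in truck 7; 75 kg remain.
Put 65 kg in truck 5; 17 kg remain.
Put 59 kg in truck 6; 14 kg remain.
Put 177 kg in truck 8; 23 kg remain.
8 trucks × 200 kg = 1600 kg; used 1410 kg; unused 190 kg.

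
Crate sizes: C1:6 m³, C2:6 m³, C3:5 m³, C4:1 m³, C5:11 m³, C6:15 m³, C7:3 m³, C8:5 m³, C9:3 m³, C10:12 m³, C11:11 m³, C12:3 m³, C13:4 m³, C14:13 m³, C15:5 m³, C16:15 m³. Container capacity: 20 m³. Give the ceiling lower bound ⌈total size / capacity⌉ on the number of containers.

6

Total size = 6 + 6 + 5 + 1 + 11 + 15 + 3 + 5 + 3 + 12 + 11 + 3 + 4 + 13 + 5 + 15 = 118 m³.
⌈118 / 20⌉ = 6.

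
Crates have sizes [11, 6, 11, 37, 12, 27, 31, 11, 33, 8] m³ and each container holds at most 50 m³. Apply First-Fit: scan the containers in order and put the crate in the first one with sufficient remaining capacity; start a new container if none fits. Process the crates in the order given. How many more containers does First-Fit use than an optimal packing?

First-Fit: [11,6,11,12,8] [37,11] [27] [31] [33] → 5 containers.
Total size 187 m³; any packing needs at least ⌈187/50⌉ = 4 containers.
An optimal packing achieves that bound: [37,12] [33,11,6] [31,11,8] [27,11] → 4 containers.
Excess: 5 − 4 = 1.

1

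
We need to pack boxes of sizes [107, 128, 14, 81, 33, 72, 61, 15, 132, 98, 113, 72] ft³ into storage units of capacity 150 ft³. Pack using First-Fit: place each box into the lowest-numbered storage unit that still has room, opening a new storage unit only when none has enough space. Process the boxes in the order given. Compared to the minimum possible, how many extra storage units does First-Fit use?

1

First-Fit: [107,14,15] [128] [81,33] [72,61] [132] [98] [113] [72] → 8 storage units.
Total size 926 ft³; any packing needs at least ⌈926/150⌉ = 7 storage units.
An optimal packing achieves that bound: [132,15] [128,14] [113,33] [107] [98] [81,61] [72,72] → 7 storage units.
Excess: 8 − 7 = 1.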